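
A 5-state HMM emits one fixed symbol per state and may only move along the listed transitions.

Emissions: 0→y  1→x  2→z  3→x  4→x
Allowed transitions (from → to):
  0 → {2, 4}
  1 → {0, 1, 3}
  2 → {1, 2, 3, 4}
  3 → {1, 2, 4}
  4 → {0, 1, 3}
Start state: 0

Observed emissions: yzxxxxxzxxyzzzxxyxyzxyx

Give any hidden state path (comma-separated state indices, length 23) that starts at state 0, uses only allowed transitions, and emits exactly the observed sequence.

0,2,1,1,3,4,3,2,4,1,0,2,2,2,1,1,0,4,0,2,1,0,4

  0: obs=y cand={0} pick 0 [start]
  1: obs=z cand={2} pick 2 [0->2 ok]
  2: obs=x cand={1,3,4} pick 1 [2->1 ok]
  3: obs=x cand={1,3,4} pick 1 [1->1 ok]
  4: obs=x cand={1,3,4} pick 3 [1->3 ok]
  5: obs=x cand={1,3,4} pick 4 [3->4 ok]
  6: obs=x cand={1,3,4} pick 3 [4->3 ok]
  7: obs=z cand={2} pick 2 [3->2 ok]
  8: obs=x cand={1,3,4} pick 4 [2->4 ok]
  9: obs=x cand={1,3,4} pick 1 [4->1 ok]
  10: obs=y cand={0} pick 0 [1->0 ok]
  11: obs=z cand={2} pick 2 [0->2 ok]
  12: obs=z cand={2} pick 2 [2->2 ok]
  13: obs=z cand={2} pick 2 [2->2 ok]
  14: obs=x cand={1,3,4} pick 1 [2->1 ok]
  15: obs=x cand={1,3,4} pick 1 [1->1 ok]
  16: obs=y cand={0} pick 0 [1->0 ok]
  17: obs=x cand={1,3,4} pick 4 [0->4 ok]
  18: obs=y cand={0} pick 0 [4->0 ok]
  19: obs=z cand={2} pick 2 [0->2 ok]
  20: obs=x cand={1,3,4} pick 1 [2->1 ok]
  21: obs=y cand={0} pick 0 [1->0 ok]
  22: obs=x cand={1,3,4} pick 4 [0->4 ok]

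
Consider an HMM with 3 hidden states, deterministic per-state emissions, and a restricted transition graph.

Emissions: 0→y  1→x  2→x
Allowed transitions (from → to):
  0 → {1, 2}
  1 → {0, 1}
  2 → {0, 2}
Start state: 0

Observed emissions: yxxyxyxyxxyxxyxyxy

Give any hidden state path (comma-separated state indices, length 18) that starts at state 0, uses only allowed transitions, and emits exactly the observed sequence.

  [0] y  {0}  => 0  start
  [1] x  {1,2}  => 1  0->1 ok
  [2] x  {1,2}  => 1  1->1 ok
  [3] y  {0}  => 0  1->0 ok
  [4] x  {1,2}  => 1  0->1 ok
  [5] y  {0}  => 0  1->0 ok
  [6] x  {1,2}  => 1  0->1 ok
  [7] y  {0}  => 0  1->0 ok
  [8] x  {1,2}  => 1  0->1 ok
  [9] x  {1,2}  => 1  1->1 ok
  [10] y  {0}  => 0  1->0 ok
  [11] x  {1,2}  => 2  0->2 ok
  [12] x  {1,2}  => 2  2->2 ok
  [13] y  {0}  => 0  2->0 ok
  [14] x  {1,2}  => 2  0->2 ok
  [15] y  {0}  => 0  2->0 ok
  [16] x  {1,2}  => 1  0->1 ok
  [17] y  {0}  => 0  1->0 ok

0,1,1,0,1,0,1,0,1,1,0,2,2,0,2,0,1,0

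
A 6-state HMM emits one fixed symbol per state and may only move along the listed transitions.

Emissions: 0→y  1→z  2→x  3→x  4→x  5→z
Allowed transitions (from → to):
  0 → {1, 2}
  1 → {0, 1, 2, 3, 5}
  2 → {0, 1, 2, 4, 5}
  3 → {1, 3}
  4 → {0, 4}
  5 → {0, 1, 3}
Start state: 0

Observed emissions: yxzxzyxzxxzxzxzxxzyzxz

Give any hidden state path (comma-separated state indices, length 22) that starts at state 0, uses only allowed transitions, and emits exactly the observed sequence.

  t0 'y' -> {0}, take 0 (start)
  t1 'x' -> {2,3,4}, take 2 (0->2 ok)
  t2 'z' -> {1,5}, take 1 (2->1 ok)
  t3 'x' -> {2,3,4}, take 2 (1->2 ok)
  t4 'z' -> {1,5}, take 1 (2->1 ok)
  t5 'y' -> {0}, take 0 (1->0 ok)
  t6 'x' -> {2,3,4}, take 2 (0->2 ok)
  t7 'z' -> {1,5}, take 5 (2->5 ok)
  t8 'x' -> {2,3,4}, take 3 (5->3 ok)
  t9 'x' -> {2,3,4}, take 3 (3->3 ok)
  t10 'z' -> {1,5}, take 1 (3->1 ok)
  t11 'x' -> {2,3,4}, take 3 (1->3 ok)
  t12 'z' -> {1,5}, take 1 (3->1 ok)
  t13 'x' -> {2,3,4}, take 3 (1->3 ok)
  t14 'z' -> {1,5}, take 1 (3->1 ok)
  t15 'x' -> {2,3,4}, take 2 (1->2 ok)
  t16 'x' -> {2,3,4}, take 2 (2->2 ok)
  t17 'z' -> {1,5}, take 5 (2->5 ok)
  t18 'y' -> {0}, take 0 (5->0 ok)
  t19 'z' -> {1,5}, take 1 (0->1 ok)
  t20 'x' -> {2,3,4}, take 3 (1->3 ok)
  t21 'z' -> {1,5}, take 1 (3->1 ok)

0,2,1,2,1,0,2,5,3,3,1,3,1,3,1,2,2,5,0,1,3,1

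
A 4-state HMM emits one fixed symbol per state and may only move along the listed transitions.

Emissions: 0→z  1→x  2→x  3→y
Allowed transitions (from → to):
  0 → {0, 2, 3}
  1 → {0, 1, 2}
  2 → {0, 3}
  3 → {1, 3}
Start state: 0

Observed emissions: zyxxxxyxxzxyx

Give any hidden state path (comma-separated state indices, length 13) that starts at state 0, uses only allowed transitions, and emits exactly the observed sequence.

0,3,1,1,1,2,3,1,2,0,2,3,1

  t0 'z' -> {0}, take 0 (start)
  t1 'y' -> {3}, take 3 (0->3 ok)
  t2 'x' -> {1,2}, take 1 (3->1 ok)
  t3 'x' -> {1,2}, take 1 (1->1 ok)
  t4 'x' -> {1,2}, take 1 (1->1 ok)
  t5 'x' -> {1,2}, take 2 (1->2 ok)
  t6 'y' -> {3}, take 3 (2->3 ok)
  t7 'x' -> {1,2}, take 1 (3->1 ok)
  t8 'x' -> {1,2}, take 2 (1->2 ok)
  t9 'z' -> {0}, take 0 (2->0 ok)
  t10 'x' -> {1,2}, take 2 (0->2 ok)
  t11 'y' -> {3}, take 3 (2->3 ok)
  t12 'x' -> {1,2}, take 1 (3->1 ok)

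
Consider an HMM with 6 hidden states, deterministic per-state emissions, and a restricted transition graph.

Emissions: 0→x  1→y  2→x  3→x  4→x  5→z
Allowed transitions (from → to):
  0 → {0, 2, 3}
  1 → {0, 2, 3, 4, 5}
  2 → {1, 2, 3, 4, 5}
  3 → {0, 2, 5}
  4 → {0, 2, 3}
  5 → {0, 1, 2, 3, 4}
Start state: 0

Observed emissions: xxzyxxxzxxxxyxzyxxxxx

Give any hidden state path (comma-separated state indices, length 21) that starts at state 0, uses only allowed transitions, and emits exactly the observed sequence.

  t0 'x' -> {0,2,3,4}, take 0 (start)
  t1 'x' -> {0,2,3,4}, take 2 (0->2 ok)
  t2 'z' -> {5}, take 5 (2->5 ok)
  t3 'y' -> {1}, take 1 (5->1 ok)
  t4 'x' -> {0,2,3,4}, take 3 (1->3 ok)
  t5 'x' -> {0,2,3,4}, take 0 (3->0 ok)
  t6 'x' -> {0,2,3,4}, take 2 (0->2 ok)
  t7 'z' -> {5}, take 5 (2->5 ok)
  t8 'x' -> {0,2,3,4}, take 0 (5->0 ok)
  t9 'x' -> {0,2,3,4}, take 2 (0->2 ok)
  t10 'x' -> {0,2,3,4}, take 2 (2->2 ok)
  t11 'x' -> {0,2,3,4}, take 2 (2->2 ok)
  t12 'y' -> {1}, take 1 (2->1 ok)
  t13 'x' -> {0,2,3,4}, take 3 (1->3 ok)
  t14 'z' -> {5}, take 5 (3->5 ok)
  t15 'y' -> {1}, take 1 (5->1 ok)
  t16 'x' -> {0,2,3,4}, take 0 (1->0 ok)
  t17 'x' -> {0,2,3,4}, take 0 (0->0 ok)
  t18 'x' -> {0,2,3,4}, take 3 (0->3 ok)
  t19 'x' -> {0,2,3,4}, take 0 (3->0 ok)
  t20 'x' -> {0,2,3,4}, take 2 (0->2 ok)

0,2,5,1,3,0,2,5,0,2,2,2,1,3,5,1,0,0,3,0,2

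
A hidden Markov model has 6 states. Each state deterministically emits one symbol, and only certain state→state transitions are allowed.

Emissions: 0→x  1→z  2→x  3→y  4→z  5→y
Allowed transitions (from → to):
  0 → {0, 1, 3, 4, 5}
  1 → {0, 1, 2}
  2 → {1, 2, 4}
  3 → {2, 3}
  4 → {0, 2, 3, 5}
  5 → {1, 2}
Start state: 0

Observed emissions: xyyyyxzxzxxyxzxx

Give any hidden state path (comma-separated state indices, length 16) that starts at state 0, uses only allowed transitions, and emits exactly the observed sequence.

0,3,3,3,3,2,1,2,4,0,0,5,2,4,2,2

  pos 0: x in {0,2}, choose 0; start
  pos 1: y in {3,5}, choose 3; 0->3 ok
  pos 2: y in {3,5}, choose 3; 3->3 ok
  pos 3: y in {3,5}, choose 3; 3->3 ok
  pos 4: y in {3,5}, choose 3; 3->3 ok
  pos 5: x in {0,2}, choose 2; 3->2 ok
  pos 6: z in {1,4}, choose 1; 2->1 ok
  pos 7: x in {0,2}, choose 2; 1->2 ok
  pos 8: z in {1,4}, choose 4; 2->4 ok
  pos 9: x in {0,2}, choose 0; 4->0 ok
  pos 10: x in {0,2}, choose 0; 0->0 ok
  pos 11: y in {3,5}, choose 5; 0->5 ok
  pos 12: x in {0,2}, choose 2; 5->2 ok
  pos 13: z in {1,4}, choose 4; 2->4 ok
  pos 14: x in {0,2}, choose 2; 4->2 ok
  pos 15: x in {0,2}, choose 2; 2->2 ok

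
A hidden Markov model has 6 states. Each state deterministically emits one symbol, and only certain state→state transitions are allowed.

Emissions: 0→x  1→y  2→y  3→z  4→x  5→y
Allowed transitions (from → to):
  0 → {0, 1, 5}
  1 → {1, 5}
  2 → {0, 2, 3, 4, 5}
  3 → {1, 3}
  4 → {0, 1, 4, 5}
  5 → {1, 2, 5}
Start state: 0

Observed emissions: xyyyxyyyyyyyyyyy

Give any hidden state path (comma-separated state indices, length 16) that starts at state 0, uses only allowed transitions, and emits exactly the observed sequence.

  t0 'x' -> {0,4}, take 0 (start)
  t1 'y' -> {1,2,5}, take 1 (0->1 ok)
  t2 'y' -> {1,2,5}, take 5 (1->5 ok)
  t3 'y' -> {1,2,5}, take 2 (5->2 ok)
  t4 'x' -> {0,4}, take 4 (2->4 ok)
  t5 'y' -> {1,2,5}, take 1 (4->1 ok)
  t6 'y' -> {1,2,5}, take 5 (1->5 ok)
  t7 'y' -> {1,2,5}, take 1 (5->1 ok)
  t8 'y' -> {1,2,5}, take 1 (1->1 ok)
  t9 'y' -> {1,2,5}, take 1 (1->1 ok)
  t10 'y' -> {1,2,5}, take 1 (1->1 ok)
  t11 'y' -> {1,2,5}, take 5 (1->5 ok)
  t12 'y' -> {1,2,5}, take 5 (5->5 ok)
  t13 'y' -> {1,2,5}, take 1 (5->1 ok)
  t14 'y' -> {1,2,5}, take 5 (1->5 ok)
  t15 'y' -> {1,2,5}, take 5 (5->5 ok)

0,1,5,2,4,1,5,1,1,1,1,5,5,1,5,5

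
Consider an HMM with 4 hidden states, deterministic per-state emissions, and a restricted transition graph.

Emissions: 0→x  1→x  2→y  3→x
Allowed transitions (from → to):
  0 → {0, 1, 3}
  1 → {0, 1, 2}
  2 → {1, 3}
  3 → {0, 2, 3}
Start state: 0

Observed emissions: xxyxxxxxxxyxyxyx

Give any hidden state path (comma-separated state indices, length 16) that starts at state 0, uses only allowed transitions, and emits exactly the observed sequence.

0,1,2,1,0,0,1,0,1,1,2,3,2,1,2,3

  pos 0: x in {0,1,3}, choose 0; start
  pos 1: x in {0,1,3}, choose 1; 0->1 ok
  pos 2: y in {2}, choose 2; 1->2 ok
  pos 3: x in {0,1,3}, choose 1; 2->1 ok
  pos 4: x in {0,1,3}, choose 0; 1->0 ok
  pos 5: x in {0,1,3}, choose 0; 0->0 ok
  pos 6: x in {0,1,3}, choose 1; 0->1 ok
  pos 7: x in {0,1,3}, choose 0; 1->0 ok
  pos 8: x in {0,1,3}, choose 1; 0->1 ok
  pos 9: x in {0,1,3}, choose 1; 1->1 ok
  pos 10: y in {2}, choose 2; 1->2 ok
  pos 11: x in {0,1,3}, choose 3; 2->3 ok
  pos 12: y in {2}, choose 2; 3->2 ok
  pos 13: x in {0,1,3}, choose 1; 2->1 ok
  pos 14: y in {2}, choose 2; 1->2 ok
  pos 15: x in {0,1,3}, choose 3; 2->3 ok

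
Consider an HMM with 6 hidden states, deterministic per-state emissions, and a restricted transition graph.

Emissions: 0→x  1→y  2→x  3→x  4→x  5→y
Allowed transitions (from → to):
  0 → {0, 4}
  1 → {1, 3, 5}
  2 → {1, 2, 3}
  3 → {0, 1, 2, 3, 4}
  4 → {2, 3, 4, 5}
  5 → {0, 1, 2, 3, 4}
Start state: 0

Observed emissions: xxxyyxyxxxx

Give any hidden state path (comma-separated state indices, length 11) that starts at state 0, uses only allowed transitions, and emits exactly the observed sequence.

  pos 0: x in {0,2,3,4}, choose 0; start
  pos 1: x in {0,2,3,4}, choose 4; 0->4 ok
  pos 2: x in {0,2,3,4}, choose 3; 4->3 ok
  pos 3: y in {1,5}, choose 1; 3->1 ok
  pos 4: y in {1,5}, choose 5; 1->5 ok
  pos 5: x in {0,2,3,4}, choose 4; 5->4 ok
  pos 6: y in {1,5}, choose 5; 4->5 ok
  pos 7: x in {0,2,3,4}, choose 4; 5->4 ok
  pos 8: x in {0,2,3,4}, choose 2; 4->2 ok
  pos 9: x in {0,2,3,4}, choose 3; 2->3 ok
  pos 10: x in {0,2,3,4}, choose 4; 3->4 ok

0,4,3,1,5,4,5,4,2,3,4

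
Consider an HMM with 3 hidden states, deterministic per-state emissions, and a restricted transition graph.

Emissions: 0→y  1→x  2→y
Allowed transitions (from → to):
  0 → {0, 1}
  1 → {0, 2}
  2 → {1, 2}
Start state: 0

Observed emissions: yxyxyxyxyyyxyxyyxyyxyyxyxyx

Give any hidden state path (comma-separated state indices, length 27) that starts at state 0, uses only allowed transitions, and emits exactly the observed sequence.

0,1,0,1,0,1,2,1,2,2,2,1,0,1,2,2,1,0,0,1,0,0,1,0,1,0,1

  0: obs=y cand={0,2} pick 0 [start]
  1: obs=x cand={1} pick 1 [0->1 ok]
  2: obs=y cand={0,2} pick 0 [1->0 ok]
  3: obs=x cand={1} pick 1 [0->1 ok]
  4: obs=y cand={0,2} pick 0 [1->0 ok]
  5: obs=x cand={1} pick 1 [0->1 ok]
  6: obs=y cand={0,2} pick 2 [1->2 ok]
  7: obs=x cand={1} pick 1 [2->1 ok]
  8: obs=y cand={0,2} pick 2 [1->2 ok]
  9: obs=y cand={0,2} pick 2 [2->2 ok]
  10: obs=y cand={0,2} pick 2 [2->2 ok]
  11: obs=x cand={1} pick 1 [2->1 ok]
  12: obs=y cand={0,2} pick 0 [1->0 ok]
  13: obs=x cand={1} pick 1 [0->1 ok]
  14: obs=y cand={0,2} pick 2 [1->2 ok]
  15: obs=y cand={0,2} pick 2 [2->2 ok]
  16: obs=x cand={1} pick 1 [2->1 ok]
  17: obs=y cand={0,2} pick 0 [1->0 ok]
  18: obs=y cand={0,2} pick 0 [0->0 ok]
  19: obs=x cand={1} pick 1 [0->1 ok]
  20: obs=y cand={0,2} pick 0 [1->0 ok]
  21: obs=y cand={0,2} pick 0 [0->0 ok]
  22: obs=x cand={1} pick 1 [0->1 ok]
  23: obs=y cand={0,2} pick 0 [1->0 ok]
  24: obs=x cand={1} pick 1 [0->1 ok]
  25: obs=y cand={0,2} pick 0 [1->0 ok]
  26: obs=x cand={1} pick 1 [0->1 ok]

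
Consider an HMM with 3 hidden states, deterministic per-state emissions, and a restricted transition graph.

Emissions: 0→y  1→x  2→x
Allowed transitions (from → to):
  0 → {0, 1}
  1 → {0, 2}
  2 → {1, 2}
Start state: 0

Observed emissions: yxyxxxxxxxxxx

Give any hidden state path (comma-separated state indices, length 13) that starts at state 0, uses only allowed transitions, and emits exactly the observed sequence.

0,1,0,1,2,2,1,2,1,2,2,2,1

  0: obs=y cand={0} pick 0 [start]
  1: obs=x cand={1,2} pick 1 [0->1 ok]
  2: obs=y cand={0} pick 0 [1->0 ok]
  3: obs=x cand={1,2} pick 1 [0->1 ok]
  4: obs=x cand={1,2} pick 2 [1->2 ok]
  5: obs=x cand={1,2} pick 2 [2->2 ok]
  6: obs=x cand={1,2} pick 1 [2->1 ok]
  7: obs=x cand={1,2} pick 2 [1->2 ok]
  8: obs=x cand={1,2} pick 1 [2->1 ok]
  9: obs=x cand={1,2} pick 2 [1->2 ok]
  10: obs=x cand={1,2} pick 2 [2->2 ok]
  11: obs=x cand={1,2} pick 2 [2->2 ok]
  12: obs=x cand={1,2} pick 1 [2->1 ok]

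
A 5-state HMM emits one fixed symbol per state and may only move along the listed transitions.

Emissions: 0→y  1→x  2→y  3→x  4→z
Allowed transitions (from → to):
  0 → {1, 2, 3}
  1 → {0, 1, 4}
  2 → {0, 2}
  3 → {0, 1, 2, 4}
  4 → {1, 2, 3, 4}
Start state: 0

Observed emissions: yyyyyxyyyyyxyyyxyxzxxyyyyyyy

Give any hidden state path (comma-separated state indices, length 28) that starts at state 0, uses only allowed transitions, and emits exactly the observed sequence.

  pos 0: y in {0,2}, choose 0; start
  pos 1: y in {0,2}, choose 2; 0->2 ok
  pos 2: y in {0,2}, choose 2; 2->2 ok
  pos 3: y in {0,2}, choose 2; 2->2 ok
  pos 4: y in {0,2}, choose 0; 2->0 ok
  pos 5: x in {1,3}, choose 3; 0->3 ok
  pos 6: y in {0,2}, choose 2; 3->2 ok
  pos 7: y in {0,2}, choose 0; 2->0 ok
  pos 8: y in {0,2}, choose 2; 0->2 ok
  pos 9: y in {0,2}, choose 2; 2->2 ok
  pos 10: y in {0,2}, choose 0; 2->0 ok
  pos 11: x in {1,3}, choose 1; 0->1 ok
  pos 12: y in {0,2}, choose 0; 1->0 ok
  pos 13: y in {0,2}, choose 2; 0->2 ok
  pos 14: y in {0,2}, choose 0; 2->0 ok
  pos 15: x in {1,3}, choose 1; 0->1 ok
  pos 16: y in {0,2}, choose 0; 1->0 ok
  pos 17: x in {1,3}, choose 3; 0->3 ok
  pos 18: z in {4}, choose 4; 3->4 ok
  pos 19: x in {1,3}, choose 1; 4->1 ok
  pos 20: x in {1,3}, choose 1; 1->1 ok
  pos 21: y in {0,2}, choose 0; 1->0 ok
  pos 22: y in {0,2}, choose 2; 0->2 ok
  pos 23: y in {0,2}, choose 0; 2->0 ok
  pos 24: y in {0,2}, choose 2; 0->2 ok
  pos 25: y in {0,2}, choose 2; 2->2 ok
  pos 26: y in {0,2}, choose 2; 2->2 ok
  pos 27: y in {0,2}, choose 0; 2->0 ok

0,2,2,2,0,3,2,0,2,2,0,1,0,2,0,1,0,3,4,1,1,0,2,0,2,2,2,0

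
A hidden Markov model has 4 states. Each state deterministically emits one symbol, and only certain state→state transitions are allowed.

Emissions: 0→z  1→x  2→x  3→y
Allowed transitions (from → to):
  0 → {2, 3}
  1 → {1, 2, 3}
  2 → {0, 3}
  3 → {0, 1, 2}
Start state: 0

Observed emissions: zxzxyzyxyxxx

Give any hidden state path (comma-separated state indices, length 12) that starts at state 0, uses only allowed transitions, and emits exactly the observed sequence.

0,2,0,2,3,0,3,2,3,1,1,1

  [0] z  {0}  => 0  start
  [1] x  {1,2}  => 2  0->2 ok
  [2] z  {0}  => 0  2->0 ok
  [3] x  {1,2}  => 2  0->2 ok
  [4] y  {3}  => 3  2->3 ok
  [5] z  {0}  => 0  3->0 ok
  [6] y  {3}  => 3  0->3 ok
  [7] x  {1,2}  => 2  3->2 ok
  [8] y  {3}  => 3  2->3 ok
  [9] x  {1,2}  => 1  3->1 ok
  [10] x  {1,2}  => 1  1->1 ok
  [11] x  {1,2}  => 1  1->1 ok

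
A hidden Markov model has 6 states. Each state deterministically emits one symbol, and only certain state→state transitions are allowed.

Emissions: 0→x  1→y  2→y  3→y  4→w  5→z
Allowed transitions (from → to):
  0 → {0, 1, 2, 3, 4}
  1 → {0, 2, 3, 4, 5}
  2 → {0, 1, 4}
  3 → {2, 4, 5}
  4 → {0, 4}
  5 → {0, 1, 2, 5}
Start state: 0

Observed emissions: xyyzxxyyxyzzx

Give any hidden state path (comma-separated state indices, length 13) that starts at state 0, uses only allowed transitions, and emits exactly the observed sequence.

  [0] x  {0}  => 0  start
  [1] y  {1,2,3}  => 1  0->1 ok
  [2] y  {1,2,3}  => 3  1->3 ok
  [3] z  {5}  => 5  3->5 ok
  [4] x  {0}  => 0  5->0 ok
  [5] x  {0}  => 0  0->0 ok
  [6] y  {1,2,3}  => 2  0->2 ok
  [7] y  {1,2,3}  => 1  2->1 ok
  [8] x  {0}  => 0  1->0 ok
  [9] y  {1,2,3}  => 3  0->3 ok
  [10] z  {5}  => 5  3->5 ok
  [11] z  {5}  => 5  5->5 ok
  [12] x  {0}  => 0  5->0 ok

0,1,3,5,0,0,2,1,0,3,5,5,0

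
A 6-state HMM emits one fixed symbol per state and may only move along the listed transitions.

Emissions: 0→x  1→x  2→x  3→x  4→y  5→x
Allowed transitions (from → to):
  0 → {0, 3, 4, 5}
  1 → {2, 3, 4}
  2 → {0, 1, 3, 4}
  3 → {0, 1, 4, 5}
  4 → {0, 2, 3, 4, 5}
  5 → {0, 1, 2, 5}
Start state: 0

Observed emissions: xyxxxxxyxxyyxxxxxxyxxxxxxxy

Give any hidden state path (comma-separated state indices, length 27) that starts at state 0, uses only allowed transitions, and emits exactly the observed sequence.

0,4,2,0,5,0,3,4,5,1,4,4,0,0,5,1,3,1,4,0,0,0,5,0,5,2,4

  pos 0: x in {0,1,2,3,5}, choose 0; start
  pos 1: y in {4}, choose 4; 0->4 ok
  pos 2: x in {0,1,2,3,5}, choose 2; 4->2 ok
  pos 3: x in {0,1,2,3,5}, choose 0; 2->0 ok
  pos 4: x in {0,1,2,3,5}, choose 5; 0->5 ok
  pos 5: x in {0,1,2,3,5}, choose 0; 5->0 ok
  pos 6: x in {0,1,2,3,5}, choose 3; 0->3 ok
  pos 7: y in {4}, choose 4; 3->4 ok
  pos 8: x in {0,1,2,3,5}, choose 5; 4->5 ok
  pos 9: x in {0,1,2,3,5}, choose 1; 5->1 ok
  pos 10: y in {4}, choose 4; 1->4 ok
  pos 11: y in {4}, choose 4; 4->4 ok
  pos 12: x in {0,1,2,3,5}, choose 0; 4->0 ok
  pos 13: x in {0,1,2,3,5}, choose 0; 0->0 ok
  pos 14: x in {0,1,2,3,5}, choose 5; 0->5 ok
  pos 15: x in {0,1,2,3,5}, choose 1; 5->1 ok
  pos 16: x in {0,1,2,3,5}, choose 3; 1->3 ok
  pos 17: x in {0,1,2,3,5}, choose 1; 3->1 ok
  pos 18: y in {4}, choose 4; 1->4 ok
  pos 19: x in {0,1,2,3,5}, choose 0; 4->0 ok
  pos 20: x in {0,1,2,3,5}, choose 0; 0->0 ok
  pos 21: x in {0,1,2,3,5}, choose 0; 0->0 ok
  pos 22: x in {0,1,2,3,5}, choose 5; 0->5 ok
  pos 23: x in {0,1,2,3,5}, choose 0; 5->0 ok
  pos 24: x in {0,1,2,3,5}, choose 5; 0->5 ok
  pos 25: x in {0,1,2,3,5}, choose 2; 5->2 ok
  pos 26: y in {4}, choose 4; 2->4 ok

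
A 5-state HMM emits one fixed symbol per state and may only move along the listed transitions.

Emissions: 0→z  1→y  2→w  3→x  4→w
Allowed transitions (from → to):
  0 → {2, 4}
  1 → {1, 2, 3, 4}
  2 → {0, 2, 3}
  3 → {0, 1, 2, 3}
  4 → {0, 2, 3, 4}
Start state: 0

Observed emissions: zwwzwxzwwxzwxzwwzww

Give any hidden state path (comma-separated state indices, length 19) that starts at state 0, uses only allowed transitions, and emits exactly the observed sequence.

0,2,2,0,2,3,0,2,2,3,0,2,3,0,4,4,0,4,4

  pos 0: z in {0}, choose 0; start
  pos 1: w in {2,4}, choose 2; 0->2 ok
  pos 2: w in {2,4}, choose 2; 2->2 ok
  pos 3: z in {0}, choose 0; 2->0 ok
  pos 4: w in {2,4}, choose 2; 0->2 ok
  pos 5: x in {3}, choose 3; 2->3 ok
  pos 6: z in {0}, choose 0; 3->0 ok
  pos 7: w in {2,4}, choose 2; 0->2 ok
  pos 8: w in {2,4}, choose 2; 2->2 ok
  pos 9: x in {3}, choose 3; 2->3 ok
  pos 10: z in {0}, choose 0; 3->0 ok
  pos 11: w in {2,4}, choose 2; 0->2 ok
  pos 12: x in {3}, choose 3; 2->3 ok
  pos 13: z in {0}, choose 0; 3->0 ok
  pos 14: w in {2,4}, choose 4; 0->4 ok
  pos 15: w in {2,4}, choose 4; 4->4 ok
  pos 16: z in {0}, choose 0; 4->0 ok
  pos 17: w in {2,4}, choose 4; 0->4 ok
  pos 18: w in {2,4}, choose 4; 4->4 ok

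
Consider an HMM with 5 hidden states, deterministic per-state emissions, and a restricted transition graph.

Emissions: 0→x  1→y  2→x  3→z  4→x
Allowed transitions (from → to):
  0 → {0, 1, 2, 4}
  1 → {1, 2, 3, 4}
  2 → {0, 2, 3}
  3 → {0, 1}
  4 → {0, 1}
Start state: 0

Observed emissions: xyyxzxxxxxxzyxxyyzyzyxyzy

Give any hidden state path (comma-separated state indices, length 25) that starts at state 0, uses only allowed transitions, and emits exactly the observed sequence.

0,1,1,2,3,0,4,0,2,2,2,3,1,2,0,1,1,3,1,3,1,4,1,3,1

  t0 'x' -> {0,2,4}, take 0 (start)
  t1 'y' -> {1}, take 1 (0->1 ok)
  t2 'y' -> {1}, take 1 (1->1 ok)
  t3 'x' -> {0,2,4}, take 2 (1->2 ok)
  t4 'z' -> {3}, take 3 (2->3 ok)
  t5 'x' -> {0,2,4}, take 0 (3->0 ok)
  t6 'x' -> {0,2,4}, take 4 (0->4 ok)
  t7 'x' -> {0,2,4}, take 0 (4->0 ok)
  t8 'x' -> {0,2,4}, take 2 (0->2 ok)
  t9 'x' -> {0,2,4}, take 2 (2->2 ok)
  t10 'x' -> {0,2,4}, take 2 (2->2 ok)
  t11 'z' -> {3}, take 3 (2->3 ok)
  t12 'y' -> {1}, take 1 (3->1 ok)
  t13 'x' -> {0,2,4}, take 2 (1->2 ok)
  t14 'x' -> {0,2,4}, take 0 (2->0 ok)
  t15 'y' -> {1}, take 1 (0->1 ok)
  t16 'y' -> {1}, take 1 (1->1 ok)
  t17 'z' -> {3}, take 3 (1->3 ok)
  t18 'y' -> {1}, take 1 (3->1 ok)
  t19 'z' -> {3}, take 3 (1->3 ok)
  t20 'y' -> {1}, take 1 (3->1 ok)
  t21 'x' -> {0,2,4}, take 4 (1->4 ok)
  t22 'y' -> {1}, take 1 (4->1 ok)
  t23 'z' -> {3}, take 3 (1->3 ok)
  t24 'y' -> {1}, take 1 (3->1 ok)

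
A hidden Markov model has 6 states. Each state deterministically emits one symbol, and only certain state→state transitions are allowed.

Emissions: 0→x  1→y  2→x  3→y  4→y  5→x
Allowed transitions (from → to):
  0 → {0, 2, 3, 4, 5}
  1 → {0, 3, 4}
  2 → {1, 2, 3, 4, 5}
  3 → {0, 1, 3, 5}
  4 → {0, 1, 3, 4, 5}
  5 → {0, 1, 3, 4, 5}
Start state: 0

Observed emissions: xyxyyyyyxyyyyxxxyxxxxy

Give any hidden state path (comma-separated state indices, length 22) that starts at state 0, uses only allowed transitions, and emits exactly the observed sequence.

  t0 'x' -> {0,2,5}, take 0 (start)
  t1 'y' -> {1,3,4}, take 3 (0->3 ok)
  t2 'x' -> {0,2,5}, take 5 (3->5 ok)
  t3 'y' -> {1,3,4}, take 3 (5->3 ok)
  t4 'y' -> {1,3,4}, take 1 (3->1 ok)
  t5 'y' -> {1,3,4}, take 3 (1->3 ok)
  t6 'y' -> {1,3,4}, take 1 (3->1 ok)
  t7 'y' -> {1,3,4}, take 4 (1->4 ok)
  t8 'x' -> {0,2,5}, take 0 (4->0 ok)
  t9 'y' -> {1,3,4}, take 4 (0->4 ok)
  t10 'y' -> {1,3,4}, take 4 (4->4 ok)
  t11 'y' -> {1,3,4}, take 3 (4->3 ok)
  t12 'y' -> {1,3,4}, take 3 (3->3 ok)
  t13 'x' -> {0,2,5}, take 0 (3->0 ok)
  t14 'x' -> {0,2,5}, take 0 (0->0 ok)
  t15 'x' -> {0,2,5}, take 2 (0->2 ok)
  t16 'y' -> {1,3,4}, take 1 (2->1 ok)
  t17 'x' -> {0,2,5}, take 0 (1->0 ok)
  t18 'x' -> {0,2,5}, take 0 (0->0 ok)
  t19 'x' -> {0,2,5}, take 0 (0->0 ok)
  t20 'x' -> {0,2,5}, take 5 (0->5 ok)
  t21 'y' -> {1,3,4}, take 1 (5->1 ok)

0,3,5,3,1,3,1,4,0,4,4,3,3,0,0,2,1,0,0,0,5,1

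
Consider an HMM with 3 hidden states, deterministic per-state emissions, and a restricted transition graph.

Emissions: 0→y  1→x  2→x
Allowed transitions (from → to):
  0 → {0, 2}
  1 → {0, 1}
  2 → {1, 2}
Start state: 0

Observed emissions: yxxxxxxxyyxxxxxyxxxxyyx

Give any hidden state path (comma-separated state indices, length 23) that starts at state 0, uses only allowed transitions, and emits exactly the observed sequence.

0,2,2,2,1,1,1,1,0,0,2,2,2,2,1,0,2,1,1,1,0,0,2

  t0 'y' -> {0}, take 0 (start)
  t1 'x' -> {1,2}, take 2 (0->2 ok)
  t2 'x' -> {1,2}, take 2 (2->2 ok)
  t3 'x' -> {1,2}, take 2 (2->2 ok)
  t4 'x' -> {1,2}, take 1 (2->1 ok)
  t5 'x' -> {1,2}, take 1 (1->1 ok)
  t6 'x' -> {1,2}, take 1 (1->1 ok)
  t7 'x' -> {1,2}, take 1 (1->1 ok)
  t8 'y' -> {0}, take 0 (1->0 ok)
  t9 'y' -> {0}, take 0 (0->0 ok)
  t10 'x' -> {1,2}, take 2 (0->2 ok)
  t11 'x' -> {1,2}, take 2 (2->2 ok)
  t12 'x' -> {1,2}, take 2 (2->2 ok)
  t13 'x' -> {1,2}, take 2 (2->2 ok)
  t14 'x' -> {1,2}, take 1 (2->1 ok)
  t15 'y' -> {0}, take 0 (1->0 ok)
  t16 'x' -> {1,2}, take 2 (0->2 ok)
  t17 'x' -> {1,2}, take 1 (2->1 ok)
  t18 'x' -> {1,2}, take 1 (1->1 ok)
  t19 'x' -> {1,2}, take 1 (1->1 ok)
  t20 'y' -> {0}, take 0 (1->0 ok)
  t21 'y' -> {0}, take 0 (0->0 ok)
  t22 'x' -> {1,2}, take 2 (0->2 ok)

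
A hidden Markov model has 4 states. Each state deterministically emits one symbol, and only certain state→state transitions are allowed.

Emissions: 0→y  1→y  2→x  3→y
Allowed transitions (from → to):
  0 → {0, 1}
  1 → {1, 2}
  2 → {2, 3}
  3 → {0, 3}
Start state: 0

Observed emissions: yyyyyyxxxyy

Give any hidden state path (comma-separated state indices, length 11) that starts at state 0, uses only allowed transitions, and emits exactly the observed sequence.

0,0,1,1,1,1,2,2,2,3,0

  0: obs=y cand={0,1,3} pick 0 [start]
  1: obs=y cand={0,1,3} pick 0 [0->0 ok]
  2: obs=y cand={0,1,3} pick 1 [0->1 ok]
  3: obs=y cand={0,1,3} pick 1 [1->1 ok]
  4: obs=y cand={0,1,3} pick 1 [1->1 ok]
  5: obs=y cand={0,1,3} pick 1 [1->1 ok]
  6: obs=x cand={2} pick 2 [1->2 ok]
  7: obs=x cand={2} pick 2 [2->2 ok]
  8: obs=x cand={2} pick 2 [2->2 ok]
  9: obs=y cand={0,1,3} pick 3 [2->3 ok]
  10: obs=y cand={0,1,3} pick 0 [3->0 ok]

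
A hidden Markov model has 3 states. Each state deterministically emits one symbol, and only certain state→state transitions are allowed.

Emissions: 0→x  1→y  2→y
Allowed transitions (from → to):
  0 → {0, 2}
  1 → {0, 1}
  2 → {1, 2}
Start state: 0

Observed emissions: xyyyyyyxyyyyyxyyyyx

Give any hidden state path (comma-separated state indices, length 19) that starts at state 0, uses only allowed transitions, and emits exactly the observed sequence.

0,2,2,2,2,1,1,0,2,2,2,1,1,0,2,2,1,1,0

  t0 'x' -> {0}, take 0 (start)
  t1 'y' -> {1,2}, take 2 (0->2 ok)
  t2 'y' -> {1,2}, take 2 (2->2 ok)
  t3 'y' -> {1,2}, take 2 (2->2 ok)
  t4 'y' -> {1,2}, take 2 (2->2 ok)
  t5 'y' -> {1,2}, take 1 (2->1 ok)
  t6 'y' -> {1,2}, take 1 (1->1 ok)
  t7 'x' -> {0}, take 0 (1->0 ok)
  t8 'y' -> {1,2}, take 2 (0->2 ok)
  t9 'y' -> {1,2}, take 2 (2->2 ok)
  t10 'y' -> {1,2}, take 2 (2->2 ok)
  t11 'y' -> {1,2}, take 1 (2->1 ok)
  t12 'y' -> {1,2}, take 1 (1->1 ok)
  t13 'x' -> {0}, take 0 (1->0 ok)
  t14 'y' -> {1,2}, take 2 (0->2 ok)
  t15 'y' -> {1,2}, take 2 (2->2 ok)
  t16 'y' -> {1,2}, take 1 (2->1 ok)
  t17 'y' -> {1,2}, take 1 (1->1 ok)
  t18 'x' -> {0}, take 0 (1->0 ok)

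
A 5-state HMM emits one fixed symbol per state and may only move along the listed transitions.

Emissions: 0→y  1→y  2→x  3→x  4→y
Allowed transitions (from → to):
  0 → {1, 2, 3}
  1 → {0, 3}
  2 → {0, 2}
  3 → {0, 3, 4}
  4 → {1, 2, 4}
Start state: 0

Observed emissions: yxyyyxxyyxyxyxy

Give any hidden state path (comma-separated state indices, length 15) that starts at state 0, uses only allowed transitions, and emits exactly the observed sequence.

  pos 0: y in {0,1,4}, choose 0; start
  pos 1: x in {2,3}, choose 3; 0->3 ok
  pos 2: y in {0,1,4}, choose 4; 3->4 ok
  pos 3: y in {0,1,4}, choose 1; 4->1 ok
  pos 4: y in {0,1,4}, choose 0; 1->0 ok
  pos 5: x in {2,3}, choose 3; 0->3 ok
  pos 6: x in {2,3}, choose 3; 3->3 ok
  pos 7: y in {0,1,4}, choose 4; 3->4 ok
  pos 8: y in {0,1,4}, choose 1; 4->1 ok
  pos 9: x in {2,3}, choose 3; 1->3 ok
  pos 10: y in {0,1,4}, choose 0; 3->0 ok
  pos 11: x in {2,3}, choose 2; 0->2 ok
  pos 12: y in {0,1,4}, choose 0; 2->0 ok
  pos 13: x in {2,3}, choose 2; 0->2 ok
  pos 14: y in {0,1,4}, choose 0; 2->0 ok

0,3,4,1,0,3,3,4,1,3,0,2,0,2,0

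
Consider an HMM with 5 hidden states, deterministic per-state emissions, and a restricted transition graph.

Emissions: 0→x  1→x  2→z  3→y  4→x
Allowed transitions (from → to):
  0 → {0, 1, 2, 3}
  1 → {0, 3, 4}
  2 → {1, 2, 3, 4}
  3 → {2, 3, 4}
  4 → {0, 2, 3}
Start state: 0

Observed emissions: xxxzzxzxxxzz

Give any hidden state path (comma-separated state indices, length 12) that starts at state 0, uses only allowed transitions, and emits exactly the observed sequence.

  t0 'x' -> {0,1,4}, take 0 (start)
  t1 'x' -> {0,1,4}, take 1 (0->1 ok)
  t2 'x' -> {0,1,4}, take 0 (1->0 ok)
  t3 'z' -> {2}, take 2 (0->2 ok)
  t4 'z' -> {2}, take 2 (2->2 ok)
  t5 'x' -> {0,1,4}, take 4 (2->4 ok)
  t6 'z' -> {2}, take 2 (4->2 ok)
  t7 'x' -> {0,1,4}, take 4 (2->4 ok)
  t8 'x' -> {0,1,4}, take 0 (4->0 ok)
  t9 'x' -> {0,1,4}, take 0 (0->0 ok)
  t10 'z' -> {2}, take 2 (0->2 ok)
  t11 'z' -> {2}, take 2 (2->2 ok)

0,1,0,2,2,4,2,4,0,0,2,2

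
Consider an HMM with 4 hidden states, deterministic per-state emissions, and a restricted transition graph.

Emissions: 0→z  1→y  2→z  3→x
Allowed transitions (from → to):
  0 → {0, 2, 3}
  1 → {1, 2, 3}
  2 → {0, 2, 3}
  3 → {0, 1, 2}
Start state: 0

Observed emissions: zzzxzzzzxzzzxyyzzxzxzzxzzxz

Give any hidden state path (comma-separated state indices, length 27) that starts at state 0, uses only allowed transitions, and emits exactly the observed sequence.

0,2,0,3,0,2,0,2,3,2,0,0,3,1,1,2,2,3,0,3,2,0,3,0,2,3,2

  0: obs=z cand={0,2} pick 0 [start]
  1: obs=z cand={0,2} pick 2 [0->2 ok]
  2: obs=z cand={0,2} pick 0 [2->0 ok]
  3: obs=x cand={3} pick 3 [0->3 ok]
  4: obs=z cand={0,2} pick 0 [3->0 ok]
  5: obs=z cand={0,2} pick 2 [0->2 ok]
  6: obs=z cand={0,2} pick 0 [2->0 ok]
  7: obs=z cand={0,2} pick 2 [0->2 ok]
  8: obs=x cand={3} pick 3 [2->3 ok]
  9: obs=z cand={0,2} pick 2 [3->2 ok]
  10: obs=z cand={0,2} pick 0 [2->0 ok]
  11: obs=z cand={0,2} pick 0 [0->0 ok]
  12: obs=x cand={3} pick 3 [0->3 ok]
  13: obs=y cand={1} pick 1 [3->1 ok]
  14: obs=y cand={1} pick 1 [1->1 ok]
  15: obs=z cand={0,2} pick 2 [1->2 ok]
  16: obs=z cand={0,2} pick 2 [2->2 ok]
  17: obs=x cand={3} pick 3 [2->3 ok]
  18: obs=z cand={0,2} pick 0 [3->0 ok]
  19: obs=x cand={3} pick 3 [0->3 ok]
  20: obs=z cand={0,2} pick 2 [3->2 ok]
  21: obs=z cand={0,2} pick 0 [2->0 ok]
  22: obs=x cand={3} pick 3 [0->3 ok]
  23: obs=z cand={0,2} pick 0 [3->0 ok]
  24: obs=z cand={0,2} pick 2 [0->2 ok]
  25: obs=x cand={3} pick 3 [2->3 ok]
  26: obs=z cand={0,2} pick 2 [3->2 ok]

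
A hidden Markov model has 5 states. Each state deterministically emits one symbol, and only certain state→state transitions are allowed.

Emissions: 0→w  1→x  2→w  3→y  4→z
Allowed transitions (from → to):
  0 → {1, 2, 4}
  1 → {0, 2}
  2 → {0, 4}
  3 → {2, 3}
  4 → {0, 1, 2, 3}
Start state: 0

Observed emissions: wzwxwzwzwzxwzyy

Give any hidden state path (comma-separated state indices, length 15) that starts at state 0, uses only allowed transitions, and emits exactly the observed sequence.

  [0] w  {0,2}  => 0  start
  [1] z  {4}  => 4  0->4 ok
  [2] w  {0,2}  => 0  4->0 ok
  [3] x  {1}  => 1  0->1 ok
  [4] w  {0,2}  => 0  1->0 ok
  [5] z  {4}  => 4  0->4 ok
  [6] w  {0,2}  => 0  4->0 ok
  [7] z  {4}  => 4  0->4 ok
  [8] w  {0,2}  => 2  4->2 ok
  [9] z  {4}  => 4  2->4 ok
  [10] x  {1}  => 1  4->1 ok
  [11] w  {0,2}  => 2  1->2 ok
  [12] z  {4}  => 4  2->4 ok
  [13] y  {3}  => 3  4->3 ok
  [14] y  {3}  => 3  3->3 ok

0,4,0,1,0,4,0,4,2,4,1,2,4,3,3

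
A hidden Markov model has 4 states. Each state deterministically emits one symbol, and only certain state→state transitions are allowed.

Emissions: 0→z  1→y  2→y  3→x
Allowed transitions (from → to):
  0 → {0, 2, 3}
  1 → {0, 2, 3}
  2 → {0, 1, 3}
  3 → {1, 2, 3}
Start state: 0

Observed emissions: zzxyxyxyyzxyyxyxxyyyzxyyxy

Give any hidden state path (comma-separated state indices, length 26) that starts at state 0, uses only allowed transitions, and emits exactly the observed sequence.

  0: obs=z cand={0} pick 0 [start]
  1: obs=z cand={0} pick 0 [0->0 ok]
  2: obs=x cand={3} pick 3 [0->3 ok]
  3: obs=y cand={1,2} pick 2 [3->2 ok]
  4: obs=x cand={3} pick 3 [2->3 ok]
  5: obs=y cand={1,2} pick 2 [3->2 ok]
  6: obs=x cand={3} pick 3 [2->3 ok]
  7: obs=y cand={1,2} pick 2 [3->2 ok]
  8: obs=y cand={1,2} pick 1 [2->1 ok]
  9: obs=z cand={0} pick 0 [1->0 ok]
  10: obs=x cand={3} pick 3 [0->3 ok]
  11: obs=y cand={1,2} pick 1 [3->1 ok]
  12: obs=y cand={1,2} pick 2 [1->2 ok]
  13: obs=x cand={3} pick 3 [2->3 ok]
  14: obs=y cand={1,2} pick 1 [3->1 ok]
  15: obs=x cand={3} pick 3 [1->3 ok]
  16: obs=x cand={3} pick 3 [3->3 ok]
  17: obs=y cand={1,2} pick 2 [3->2 ok]
  18: obs=y cand={1,2} pick 1 [2->1 ok]
  19: obs=y cand={1,2} pick 2 [1->2 ok]
  20: obs=z cand={0} pick 0 [2->0 ok]
  21: obs=x cand={3} pick 3 [0->3 ok]
  22: obs=y cand={1,2} pick 2 [3->2 ok]
  23: obs=y cand={1,2} pick 1 [2->1 ok]
  24: obs=x cand={3} pick 3 [1->3 ok]
  25: obs=y cand={1,2} pick 2 [3->2 ok]

0,0,3,2,3,2,3,2,1,0,3,1,2,3,1,3,3,2,1,2,0,3,2,1,3,2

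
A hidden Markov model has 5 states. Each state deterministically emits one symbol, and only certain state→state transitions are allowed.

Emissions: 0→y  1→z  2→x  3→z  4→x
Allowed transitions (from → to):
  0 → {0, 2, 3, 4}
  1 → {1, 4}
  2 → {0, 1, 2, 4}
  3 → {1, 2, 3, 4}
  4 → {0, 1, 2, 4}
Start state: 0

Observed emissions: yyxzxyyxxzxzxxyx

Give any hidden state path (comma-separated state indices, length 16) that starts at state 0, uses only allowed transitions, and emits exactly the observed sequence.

0,0,4,1,4,0,0,4,2,1,4,1,4,2,0,2

  0: obs=y cand={0} pick 0 [start]
  1: obs=y cand={0} pick 0 [0->0 ok]
  2: obs=x cand={2,4} pick 4 [0->4 ok]
  3: obs=z cand={1,3} pick 1 [4->1 ok]
  4: obs=x cand={2,4} pick 4 [1->4 ok]
  5: obs=y cand={0} pick 0 [4->0 ok]
  6: obs=y cand={0} pick 0 [0->0 ok]
  7: obs=x cand={2,4} pick 4 [0->4 ok]
  8: obs=x cand={2,4} pick 2 [4->2 ok]
  9: obs=z cand={1,3} pick 1 [2->1 ok]
  10: obs=x cand={2,4} pick 4 [1->4 ok]
  11: obs=z cand={1,3} pick 1 [4->1 ok]
  12: obs=x cand={2,4} pick 4 [1->4 ok]
  13: obs=x cand={2,4} pick 2 [4->2 ok]
  14: obs=y cand={0} pick 0 [2->0 ok]
  15: obs=x cand={2,4} pick 2 [0->2 ok]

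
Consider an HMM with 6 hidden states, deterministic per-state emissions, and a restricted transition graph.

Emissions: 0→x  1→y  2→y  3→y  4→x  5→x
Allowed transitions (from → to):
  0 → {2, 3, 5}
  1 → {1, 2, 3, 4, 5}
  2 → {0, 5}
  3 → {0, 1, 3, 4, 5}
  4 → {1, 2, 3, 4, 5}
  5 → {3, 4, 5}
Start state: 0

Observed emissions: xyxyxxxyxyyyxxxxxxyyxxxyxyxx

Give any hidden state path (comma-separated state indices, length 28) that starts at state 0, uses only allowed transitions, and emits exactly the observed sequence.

  t0 'x' -> {0,4,5}, take 0 (start)
  t1 'y' -> {1,2,3}, take 3 (0->3 ok)
  t2 'x' -> {0,4,5}, take 0 (3->0 ok)
  t3 'y' -> {1,2,3}, take 2 (0->2 ok)
  t4 'x' -> {0,4,5}, take 0 (2->0 ok)
  t5 'x' -> {0,4,5}, take 5 (0->5 ok)
  t6 'x' -> {0,4,5}, take 4 (5->4 ok)
  t7 'y' -> {1,2,3}, take 2 (4->2 ok)
  t8 'x' -> {0,4,5}, take 0 (2->0 ok)
  t9 'y' -> {1,2,3}, take 3 (0->3 ok)
  t10 'y' -> {1,2,3}, take 3 (3->3 ok)
  t11 'y' -> {1,2,3}, take 3 (3->3 ok)
  t12 'x' -> {0,4,5}, take 4 (3->4 ok)
  t13 'x' -> {0,4,5}, take 5 (4->5 ok)
  t14 'x' -> {0,4,5}, take 5 (5->5 ok)
  t15 'x' -> {0,4,5}, take 5 (5->5 ok)
  t16 'x' -> {0,4,5}, take 4 (5->4 ok)
  t17 'x' -> {0,4,5}, take 4 (4->4 ok)
  t18 'y' -> {1,2,3}, take 1 (4->1 ok)
  t19 'y' -> {1,2,3}, take 2 (1->2 ok)
  t20 'x' -> {0,4,5}, take 5 (2->5 ok)
  t21 'x' -> {0,4,5}, take 5 (5->5 ok)
  t22 'x' -> {0,4,5}, take 4 (5->4 ok)
  t23 'y' -> {1,2,3}, take 2 (4->2 ok)
  t24 'x' -> {0,4,5}, take 0 (2->0 ok)
  t25 'y' -> {1,2,3}, take 3 (0->3 ok)
  t26 'x' -> {0,4,5}, take 5 (3->5 ok)
  t27 'x' -> {0,4,5}, take 4 (5->4 ok)

0,3,0,2,0,5,4,2,0,3,3,3,4,5,5,5,4,4,1,2,5,5,4,2,0,3,5,4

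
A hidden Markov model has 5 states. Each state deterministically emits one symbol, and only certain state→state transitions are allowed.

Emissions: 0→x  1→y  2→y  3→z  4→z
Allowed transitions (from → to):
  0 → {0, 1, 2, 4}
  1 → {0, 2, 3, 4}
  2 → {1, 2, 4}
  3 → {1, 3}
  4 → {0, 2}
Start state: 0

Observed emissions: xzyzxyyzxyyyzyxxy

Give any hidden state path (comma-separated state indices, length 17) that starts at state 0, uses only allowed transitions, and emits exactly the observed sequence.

  t0 'x' -> {0}, take 0 (start)
  t1 'z' -> {3,4}, take 4 (0->4 ok)
  t2 'y' -> {1,2}, take 2 (4->2 ok)
  t3 'z' -> {3,4}, take 4 (2->4 ok)
  t4 'x' -> {0}, take 0 (4->0 ok)
  t5 'y' -> {1,2}, take 1 (0->1 ok)
  t6 'y' -> {1,2}, take 2 (1->2 ok)
  t7 'z' -> {3,4}, take 4 (2->4 ok)
  t8 'x' -> {0}, take 0 (4->0 ok)
  t9 'y' -> {1,2}, take 1 (0->1 ok)
  t10 'y' -> {1,2}, take 2 (1->2 ok)
  t11 'y' -> {1,2}, take 1 (2->1 ok)
  t12 'z' -> {3,4}, take 3 (1->3 ok)
  t13 'y' -> {1,2}, take 1 (3->1 ok)
  t14 'x' -> {0}, take 0 (1->0 ok)
  t15 'x' -> {0}, take 0 (0->0 ok)
  t16 'y' -> {1,2}, take 2 (0->2 ok)

0,4,2,4,0,1,2,4,0,1,2,1,3,1,0,0,2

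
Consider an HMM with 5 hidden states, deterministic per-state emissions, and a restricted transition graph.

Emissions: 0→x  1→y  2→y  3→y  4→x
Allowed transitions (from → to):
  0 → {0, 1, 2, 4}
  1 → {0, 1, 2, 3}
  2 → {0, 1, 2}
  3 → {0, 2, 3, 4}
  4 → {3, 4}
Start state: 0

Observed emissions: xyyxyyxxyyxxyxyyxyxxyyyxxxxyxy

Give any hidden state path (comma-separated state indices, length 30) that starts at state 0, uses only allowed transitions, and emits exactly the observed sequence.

  0: obs=x cand={0,4} pick 0 [start]
  1: obs=y cand={1,2,3} pick 2 [0->2 ok]
  2: obs=y cand={1,2,3} pick 2 [2->2 ok]
  3: obs=x cand={0,4} pick 0 [2->0 ok]
  4: obs=y cand={1,2,3} pick 1 [0->1 ok]
  5: obs=y cand={1,2,3} pick 3 [1->3 ok]
  6: obs=x cand={0,4} pick 0 [3->0 ok]
  7: obs=x cand={0,4} pick 0 [0->0 ok]
  8: obs=y cand={1,2,3} pick 1 [0->1 ok]
  9: obs=y cand={1,2,3} pick 2 [1->2 ok]
  10: obs=x cand={0,4} pick 0 [2->0 ok]
  11: obs=x cand={0,4} pick 0 [0->0 ok]
  12: obs=y cand={1,2,3} pick 1 [0->1 ok]
  13: obs=x cand={0,4} pick 0 [1->0 ok]
  14: obs=y cand={1,2,3} pick 1 [0->1 ok]
  15: obs=y cand={1,2,3} pick 3 [1->3 ok]
  16: obs=x cand={0,4} pick 4 [3->4 ok]
  17: obs=y cand={1,2,3} pick 3 [4->3 ok]
  18: obs=x cand={0,4} pick 0 [3->0 ok]
  19: obs=x cand={0,4} pick 0 [0->0 ok]
  20: obs=y cand={1,2,3} pick 1 [0->1 ok]
  21: obs=y cand={1,2,3} pick 1 [1->1 ok]
  22: obs=y cand={1,2,3} pick 3 [1->3 ok]
  23: obs=x cand={0,4} pick 0 [3->0 ok]
  24: obs=x cand={0,4} pick 0 [0->0 ok]
  25: obs=x cand={0,4} pick 0 [0->0 ok]
  26: obs=x cand={0,4} pick 4 [0->4 ok]
  27: obs=y cand={1,2,3} pick 3 [4->3 ok]
  28: obs=x cand={0,4} pick 0 [3->0 ok]
  29: obs=y cand={1,2,3} pick 2 [0->2 ok]

0,2,2,0,1,3,0,0,1,2,0,0,1,0,1,3,4,3,0,0,1,1,3,0,0,0,4,3,0,2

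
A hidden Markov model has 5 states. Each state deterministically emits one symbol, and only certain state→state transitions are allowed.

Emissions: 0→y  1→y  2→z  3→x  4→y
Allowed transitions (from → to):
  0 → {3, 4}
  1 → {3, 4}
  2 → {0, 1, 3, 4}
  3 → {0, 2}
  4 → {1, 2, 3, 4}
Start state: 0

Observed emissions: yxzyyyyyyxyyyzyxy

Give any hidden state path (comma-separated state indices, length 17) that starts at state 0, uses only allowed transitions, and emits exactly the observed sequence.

0,3,2,4,4,4,1,4,1,3,0,4,4,2,4,3,0

  t0 'y' -> {0,1,4}, take 0 (start)
  t1 'x' -> {3}, take 3 (0->3 ok)
  t2 'z' -> {2}, take 2 (3->2 ok)
  t3 'y' -> {0,1,4}, take 4 (2->4 ok)
  t4 'y' -> {0,1,4}, take 4 (4->4 ok)
  t5 'y' -> {0,1,4}, take 4 (4->4 ok)
  t6 'y' -> {0,1,4}, take 1 (4->1 ok)
  t7 'y' -> {0,1,4}, take 4 (1->4 ok)
  t8 'y' -> {0,1,4}, take 1 (4->1 ok)
  t9 'x' -> {3}, take 3 (1->3 ok)
  t10 'y' -> {0,1,4}, take 0 (3->0 ok)
  t11 'y' -> {0,1,4}, take 4 (0->4 ok)
  t12 'y' -> {0,1,4}, take 4 (4->4 ok)
  t13 'z' -> {2}, take 2 (4->2 ok)
  t14 'y' -> {0,1,4}, take 4 (2->4 ok)
  t15 'x' -> {3}, take 3 (4->3 ok)
  t16 'y' -> {0,1,4}, take 0 (3->0 ok)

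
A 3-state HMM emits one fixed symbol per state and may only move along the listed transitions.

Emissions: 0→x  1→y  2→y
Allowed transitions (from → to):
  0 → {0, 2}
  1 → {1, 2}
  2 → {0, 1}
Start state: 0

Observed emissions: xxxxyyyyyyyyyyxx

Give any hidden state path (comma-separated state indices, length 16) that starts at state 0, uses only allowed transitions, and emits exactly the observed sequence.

0,0,0,0,2,1,1,1,1,1,2,1,1,2,0,0

  t0 'x' -> {0}, take 0 (start)
  t1 'x' -> {0}, take 0 (0->0 ok)
  t2 'x' -> {0}, take 0 (0->0 ok)
  t3 'x' -> {0}, take 0 (0->0 ok)
  t4 'y' -> {1,2}, take 2 (0->2 ok)
  t5 'y' -> {1,2}, take 1 (2->1 ok)
  t6 'y' -> {1,2}, take 1 (1->1 ok)
  t7 'y' -> {1,2}, take 1 (1->1 ok)
  t8 'y' -> {1,2}, take 1 (1->1 ok)
  t9 'y' -> {1,2}, take 1 (1->1 ok)
  t10 'y' -> {1,2}, take 2 (1->2 ok)
  t11 'y' -> {1,2}, take 1 (2->1 ok)
  t12 'y' -> {1,2}, take 1 (1->1 ok)
  t13 'y' -> {1,2}, take 2 (1->2 ok)
  t14 'x' -> {0}, take 0 (2->0 ok)
  t15 'x' -> {0}, take 0 (0->0 ok)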